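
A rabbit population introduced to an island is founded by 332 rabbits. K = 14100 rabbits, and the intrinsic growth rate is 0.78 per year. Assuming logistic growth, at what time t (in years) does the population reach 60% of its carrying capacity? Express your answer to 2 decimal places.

5.30 years

A = (K − N₀)/N₀ = (14100 − 332)/332 = 41.47.
Solve 14100/(1 + 41.47·e^(−0.78t)) = 8460: 1 + 41.47·e^(−0.78t) = 1.6667, so e^(−0.78t) = 0.0160759.
−0.78·t = ln(0.0160759) = -4.1304, so t = 4.1304/0.78 = 5.2954.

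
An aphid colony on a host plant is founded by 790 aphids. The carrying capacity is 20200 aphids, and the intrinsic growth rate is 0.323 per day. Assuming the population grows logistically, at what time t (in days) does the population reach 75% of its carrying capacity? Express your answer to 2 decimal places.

13.31 days

A = (K − N₀)/N₀ = (20200 − 790)/790 = 24.57.
Solve 20200/(1 + 24.57·e^(−0.323t)) = 15150: 1 + 24.57·e^(−0.323t) = 1.3333, so e^(−0.323t) = 0.0135669.
−0.323·t = ln(0.0135669) = -4.3001, so t = 4.3001/0.323 = 13.313.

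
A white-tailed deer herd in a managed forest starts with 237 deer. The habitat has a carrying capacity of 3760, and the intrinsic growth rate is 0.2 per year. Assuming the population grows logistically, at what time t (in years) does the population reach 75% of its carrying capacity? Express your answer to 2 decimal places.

18.99 years

A = (K − N₀)/N₀ = (3760 − 237)/237 = 14.865.
Solve 3760/(1 + 14.865·e^(−0.2t)) = 2820: 1 + 14.865·e^(−0.2t) = 1.3333, so e^(−0.2t) = 0.0224241.
−0.2·t = ln(0.0224241) = -3.7976, so t = 3.7976/0.2 = 18.988.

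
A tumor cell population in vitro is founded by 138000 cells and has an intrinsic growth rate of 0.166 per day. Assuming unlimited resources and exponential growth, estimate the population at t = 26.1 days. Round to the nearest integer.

10507596 cells

N(t) = N₀·e^(rt) = 138000 × e^(0.166×26.1) = 138000 × e^4.333.
e^4.333 ≈ 76.142, so N ≈ 138000 × 76.142 = 1.05076×10^7.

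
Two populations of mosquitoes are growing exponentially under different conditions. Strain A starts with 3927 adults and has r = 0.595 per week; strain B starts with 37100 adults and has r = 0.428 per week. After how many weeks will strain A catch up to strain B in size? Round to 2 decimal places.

13.45 weeks

Set 3927·e^(0.595t) = 37100·e^(0.428t).
e^((0.595 − 0.428)t) = 37100/3927 → e^(0.167·t) = 9.4474.
0.167·t = ln(9.4474) = 2.2457, so t = 2.2457/0.167 = 13.448.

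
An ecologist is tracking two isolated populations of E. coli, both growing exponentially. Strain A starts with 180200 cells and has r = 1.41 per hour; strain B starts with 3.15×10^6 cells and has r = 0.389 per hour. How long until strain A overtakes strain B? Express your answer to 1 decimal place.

2.8 hours

Set 180200·e^(1.41t) = 3.15×10^6·e^(0.389t).
e^((1.41 − 0.389)t) = 3.15×10^6/180200 → e^(1.021·t) = 17.481.
1.021·t = ln(17.481) = 2.8611, so t = 2.8611/1.021 = 2.8022.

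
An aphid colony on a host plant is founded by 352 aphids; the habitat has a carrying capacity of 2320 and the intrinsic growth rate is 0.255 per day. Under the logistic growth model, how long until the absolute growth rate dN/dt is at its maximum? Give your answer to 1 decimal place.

6.7 days

Logistic growth is fastest at N = K/2 = 1160.
A = (K − N₀)/N₀ = 5.5909. Set K/(1 + A·e^(−rt)) = K/2 → A·e^(−rt) = 1.
e^(−0.255t) = 1/5.5909 = 0.178862, so t = ln(5.5909)/0.255 = 1.7211/0.255 = 6.7496.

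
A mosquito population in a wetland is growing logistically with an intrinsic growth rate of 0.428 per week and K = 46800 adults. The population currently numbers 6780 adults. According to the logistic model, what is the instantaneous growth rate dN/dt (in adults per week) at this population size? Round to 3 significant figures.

dN/dt = rN(1 − N/K) = 0.428 × 6780 × (1 − 6780/46800).
1 − 6780/46800 = 0.85513; dN/dt = 0.428 × 6780 × 0.85513 = 2481.4.

2480 adults per week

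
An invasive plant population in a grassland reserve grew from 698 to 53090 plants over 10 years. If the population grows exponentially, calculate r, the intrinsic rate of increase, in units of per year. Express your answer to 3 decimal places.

From N(t) = N₀·e^(rt): e^(r·10) = 53090/698 = 76.06.
r·10 = ln(76.06) = 4.3315, so r = 4.3315/10 = 0.43315.

0.433 per year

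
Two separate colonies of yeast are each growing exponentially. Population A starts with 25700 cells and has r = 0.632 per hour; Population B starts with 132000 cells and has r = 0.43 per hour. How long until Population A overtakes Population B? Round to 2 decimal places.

8.10 hours

Set 25700·e^(0.632t) = 132000·e^(0.43t).
e^((0.632 − 0.43)t) = 132000/25700 → e^(0.202·t) = 5.1362.
0.202·t = ln(5.1362) = 1.6363, so t = 1.6363/0.202 = 8.1005.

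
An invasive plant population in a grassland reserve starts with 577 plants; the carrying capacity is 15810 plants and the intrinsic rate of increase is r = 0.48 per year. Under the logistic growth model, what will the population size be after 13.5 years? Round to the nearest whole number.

A = (K − N₀)/N₀ = (15810 − 577)/577 = 26.4.
N(t) = K/(1 + A·e^(−rt)) = 15810/(1 + 26.4×e^(−0.48×13.5)).
e^(−6.48) = 0.0015338; denominator = 1 + 26.4×0.0015338 = 1.0405.
N = 15810/1.0405 = 15194.7.

15195 plants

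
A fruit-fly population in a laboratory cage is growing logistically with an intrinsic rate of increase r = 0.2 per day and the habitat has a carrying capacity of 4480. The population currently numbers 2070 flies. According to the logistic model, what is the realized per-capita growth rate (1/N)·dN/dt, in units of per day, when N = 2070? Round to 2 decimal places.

(1/N)·dN/dt = r(1 − N/K) = 0.2 × (1 − 2070/4480).
= 0.2 × 0.53795 = 0.10759.

0.11 per day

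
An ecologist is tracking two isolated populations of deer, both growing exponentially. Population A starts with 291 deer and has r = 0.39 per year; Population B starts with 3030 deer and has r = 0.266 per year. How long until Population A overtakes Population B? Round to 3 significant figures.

Set 291·e^(0.39t) = 3030·e^(0.266t).
e^((0.39 − 0.266)t) = 3030/291 → e^(0.124·t) = 10.412.
0.124·t = ln(10.412) = 2.343, so t = 2.343/0.124 = 18.895.

18.9 years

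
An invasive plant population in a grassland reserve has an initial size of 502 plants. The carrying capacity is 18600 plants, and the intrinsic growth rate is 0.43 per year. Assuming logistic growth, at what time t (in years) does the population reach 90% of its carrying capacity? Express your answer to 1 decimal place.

A = (K − N₀)/N₀ = (18600 − 502)/502 = 36.052.
Solve 18600/(1 + 36.052·e^(−0.43t)) = 16740: 1 + 36.052·e^(−0.43t) = 1.1111, so e^(−0.43t) = 0.00308199.
−0.43·t = ln(0.00308199) = -5.7822, so t = 5.7822/0.43 = 13.447.

13.4 years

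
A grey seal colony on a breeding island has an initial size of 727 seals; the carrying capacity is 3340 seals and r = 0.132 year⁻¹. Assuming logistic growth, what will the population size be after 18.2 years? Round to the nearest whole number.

A = (K − N₀)/N₀ = (3340 − 727)/727 = 3.5942.
N(t) = K/(1 + A·e^(−rt)) = 3340/(1 + 3.5942×e^(−0.132×18.2)).
e^(−2.402) = 0.0905; denominator = 1 + 3.5942×0.0905 = 1.3253.
N = 3340/1.3253 = 2520.22.

2520 seals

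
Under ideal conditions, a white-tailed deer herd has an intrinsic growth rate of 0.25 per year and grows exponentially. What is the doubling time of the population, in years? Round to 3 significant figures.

2.77 years

Doubling time t_d = ln(2)/r = 0.6931/0.25 = 2.7726.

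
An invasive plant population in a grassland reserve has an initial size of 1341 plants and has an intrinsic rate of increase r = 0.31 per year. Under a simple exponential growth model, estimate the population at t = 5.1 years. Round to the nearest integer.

6517 plants

N(t) = N₀·e^(rt) = 1341 × e^(0.31×5.1) = 1341 × e^1.581.
e^1.581 ≈ 4.8598, so N ≈ 1341 × 4.8598 = 6517.01.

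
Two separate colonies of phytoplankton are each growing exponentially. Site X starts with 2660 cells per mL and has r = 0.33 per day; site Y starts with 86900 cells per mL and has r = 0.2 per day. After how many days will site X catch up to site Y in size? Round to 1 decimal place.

26.8 days

Set 2660·e^(0.33t) = 86900·e^(0.2t).
e^((0.33 − 0.2)t) = 86900/2660 → e^(0.13·t) = 32.669.
0.13·t = ln(32.669) = 3.4864, so t = 3.4864/0.13 = 26.819.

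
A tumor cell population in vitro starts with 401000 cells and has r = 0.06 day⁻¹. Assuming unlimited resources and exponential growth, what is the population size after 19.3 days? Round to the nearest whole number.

1276607 cells

N(t) = N₀·e^(rt) = 401000 × e^(0.06×19.3) = 401000 × e^1.158.
e^1.158 ≈ 3.1836, so N ≈ 401000 × 3.1836 = 1.276607×10^6.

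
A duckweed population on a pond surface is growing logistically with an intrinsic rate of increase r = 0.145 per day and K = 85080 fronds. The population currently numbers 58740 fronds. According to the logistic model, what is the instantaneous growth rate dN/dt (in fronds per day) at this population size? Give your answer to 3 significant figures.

dN/dt = rN(1 − N/K) = 0.145 × 58740 × (1 − 58740/85080).
1 − 58740/85080 = 0.30959; dN/dt = 0.145 × 58740 × 0.30959 = 2636.9.

2640 fronds per day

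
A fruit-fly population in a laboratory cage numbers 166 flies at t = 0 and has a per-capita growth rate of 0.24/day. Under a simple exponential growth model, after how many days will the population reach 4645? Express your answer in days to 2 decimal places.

13.88 days

Set N₀·e^(rt) = 4645: e^(0.24·t) = 4645/166 = 27.982.
0.24·t = ln(27.982) = 3.3316, so t = 3.3316/0.24 = 13.881.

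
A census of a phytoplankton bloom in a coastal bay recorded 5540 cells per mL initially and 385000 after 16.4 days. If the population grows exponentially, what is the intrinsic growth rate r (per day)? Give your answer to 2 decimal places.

0.26 per day

From N(t) = N₀·e^(rt): e^(r·16.4) = 385000/5540 = 69.495.
r·16.4 = ln(69.495) = 4.2412, so r = 4.2412/16.4 = 0.25861.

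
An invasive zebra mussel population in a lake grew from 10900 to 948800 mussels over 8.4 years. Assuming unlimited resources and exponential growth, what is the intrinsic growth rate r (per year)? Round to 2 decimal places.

0.53 per year

From N(t) = N₀·e^(rt): e^(r·8.4) = 948800/10900 = 87.046.
r·8.4 = ln(87.046) = 4.4664, so r = 4.4664/8.4 = 0.53172.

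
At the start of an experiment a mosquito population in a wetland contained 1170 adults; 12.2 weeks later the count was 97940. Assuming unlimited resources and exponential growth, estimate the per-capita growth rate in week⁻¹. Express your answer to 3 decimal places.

0.363 per week

From N(t) = N₀·e^(rt): e^(r·12.2) = 97940/1170 = 83.709.
r·12.2 = ln(83.709) = 4.4274, so r = 4.4274/12.2 = 0.3629.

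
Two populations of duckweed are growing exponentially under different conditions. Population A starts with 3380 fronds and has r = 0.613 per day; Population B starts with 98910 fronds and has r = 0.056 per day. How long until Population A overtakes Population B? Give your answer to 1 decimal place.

Set 3380·e^(0.613t) = 98910·e^(0.056t).
e^((0.613 − 0.056)t) = 98910/3380 → e^(0.557·t) = 29.263.
0.557·t = ln(29.263) = 3.3763, so t = 3.3763/0.557 = 6.0616.

6.1 days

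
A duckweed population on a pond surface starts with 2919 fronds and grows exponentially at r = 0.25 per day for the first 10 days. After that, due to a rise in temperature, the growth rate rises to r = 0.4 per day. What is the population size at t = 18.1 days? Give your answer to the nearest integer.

907997 fronds

Phase 1: N(10) = 2919·e^(0.25×10) = 2919·e^2.5 = 35560.7.
Phase 2 runs for 18.1 − 10 = 8.1 days at r = 0.4.
N(18.1) = 35560.7·e^(0.4×8.1) = 35560.7·e^3.24 = 907997.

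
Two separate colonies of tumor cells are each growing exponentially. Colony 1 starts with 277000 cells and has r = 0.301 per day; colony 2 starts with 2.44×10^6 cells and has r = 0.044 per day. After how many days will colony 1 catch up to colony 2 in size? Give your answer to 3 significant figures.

8.47 days

Set 277000·e^(0.301t) = 2.44×10^6·e^(0.044t).
e^((0.301 − 0.044)t) = 2.44×10^6/277000 → e^(0.257·t) = 8.8087.
0.257·t = ln(8.8087) = 2.1757, so t = 2.1757/0.257 = 8.4659.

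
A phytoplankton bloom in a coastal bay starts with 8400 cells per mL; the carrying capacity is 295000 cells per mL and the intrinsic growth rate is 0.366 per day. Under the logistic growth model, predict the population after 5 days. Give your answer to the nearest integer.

A = (K − N₀)/N₀ = (295000 − 8400)/8400 = 34.119.
N(t) = K/(1 + A·e^(−rt)) = 295000/(1 + 34.119×e^(−0.366×5)).
e^(−1.83) = 0.16041; denominator = 1 + 34.119×0.16041 = 6.4732.
N = 295000/6.4732 = 45572.8.

45573 cells per mL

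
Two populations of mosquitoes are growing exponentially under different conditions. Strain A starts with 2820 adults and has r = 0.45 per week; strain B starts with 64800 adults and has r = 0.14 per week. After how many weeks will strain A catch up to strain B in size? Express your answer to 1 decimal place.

10.1 weeks

Set 2820·e^(0.45t) = 64800·e^(0.14t).
e^((0.45 − 0.14)t) = 64800/2820 → e^(0.31·t) = 22.979.
0.31·t = ln(22.979) = 3.1346, so t = 3.1346/0.31 = 10.112.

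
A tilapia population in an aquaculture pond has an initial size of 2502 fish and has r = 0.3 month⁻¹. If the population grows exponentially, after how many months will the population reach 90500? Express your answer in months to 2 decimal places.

Set N₀·e^(rt) = 90500: e^(0.3·t) = 90500/2502 = 36.171.
0.3·t = ln(36.171) = 3.5883, so t = 3.5883/0.3 = 11.961.

11.96 months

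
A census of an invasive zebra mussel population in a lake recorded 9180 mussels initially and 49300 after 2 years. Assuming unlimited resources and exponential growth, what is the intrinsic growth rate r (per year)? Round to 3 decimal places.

From N(t) = N₀·e^(rt): e^(r·2) = 49300/9180 = 5.3704.
r·2 = ln(5.3704) = 1.6809, so r = 1.6809/2 = 0.84045.

0.840 per year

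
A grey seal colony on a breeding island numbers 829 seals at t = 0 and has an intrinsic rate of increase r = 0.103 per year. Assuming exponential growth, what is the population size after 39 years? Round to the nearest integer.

46038 seals

N(t) = N₀·e^(rt) = 829 × e^(0.103×39) = 829 × e^4.017.
e^4.017 ≈ 55.534, so N ≈ 829 × 55.534 = 46037.9.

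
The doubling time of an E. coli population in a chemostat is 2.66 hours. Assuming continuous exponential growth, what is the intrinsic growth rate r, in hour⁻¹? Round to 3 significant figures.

0.261 per hour

r = ln(2)/t_d = 0.6931/2.66 = 0.26058.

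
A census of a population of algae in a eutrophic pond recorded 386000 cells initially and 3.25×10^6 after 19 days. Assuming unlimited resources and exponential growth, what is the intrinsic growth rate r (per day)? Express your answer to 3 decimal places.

From N(t) = N₀·e^(rt): e^(r·19) = 3.25×10^6/386000 = 8.4197.
r·19 = ln(8.4197) = 2.1306, so r = 2.1306/19 = 0.11214.

0.112 per day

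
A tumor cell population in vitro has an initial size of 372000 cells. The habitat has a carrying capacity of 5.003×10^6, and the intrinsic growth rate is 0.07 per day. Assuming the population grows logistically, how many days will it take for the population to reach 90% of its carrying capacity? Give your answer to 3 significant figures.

A = (K − N₀)/N₀ = (5.003×10^6 − 372000)/372000 = 12.449.
Solve 5.003×10^6/(1 + 12.449·e^(−0.07t)) = 4.5027×10^6: 1 + 12.449·e^(−0.07t) = 1.1111, so e^(−0.07t) = 0.00892536.
−0.07·t = ln(0.00892536) = -4.7189, so t = 4.7189/0.07 = 67.412.

67.4 days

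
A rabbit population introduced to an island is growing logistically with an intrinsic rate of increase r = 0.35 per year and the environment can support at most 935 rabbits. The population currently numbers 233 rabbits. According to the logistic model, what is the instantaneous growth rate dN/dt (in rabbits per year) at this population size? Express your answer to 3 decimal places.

dN/dt = rN(1 − N/K) = 0.35 × 233 × (1 − 233/935).
1 − 233/935 = 0.7508; dN/dt = 0.35 × 233 × 0.7508 = 61.228.

61.228 rabbits per year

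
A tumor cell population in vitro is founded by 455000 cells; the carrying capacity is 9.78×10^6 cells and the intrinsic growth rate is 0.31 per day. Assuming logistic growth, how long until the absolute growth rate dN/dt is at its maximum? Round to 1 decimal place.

Logistic growth is fastest at N = K/2 = 4.89×10^6.
A = (K − N₀)/N₀ = 20.495. Set K/(1 + A·e^(−rt)) = K/2 → A·e^(−rt) = 1.
e^(−0.31t) = 1/20.495 = 0.0487936, so t = ln(20.495)/0.31 = 3.0202/0.31 = 9.7424.

9.7 days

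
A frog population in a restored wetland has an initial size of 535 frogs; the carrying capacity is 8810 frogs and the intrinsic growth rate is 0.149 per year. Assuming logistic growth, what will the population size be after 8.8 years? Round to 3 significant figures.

A = (K − N₀)/N₀ = (8810 − 535)/535 = 15.467.
N(t) = K/(1 + A·e^(−rt)) = 8810/(1 + 15.467×e^(−0.149×8.8)).
e^(−1.311) = 0.2695; denominator = 1 + 15.467×0.2695 = 5.1684.
N = 8810/5.1684 = 1704.6.

1700 frogs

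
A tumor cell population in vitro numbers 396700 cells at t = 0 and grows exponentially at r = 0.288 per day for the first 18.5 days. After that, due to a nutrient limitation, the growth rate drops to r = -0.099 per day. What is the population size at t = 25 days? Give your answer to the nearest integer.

Phase 1: N(18.5) = 396700·e^(0.288×18.5) = 396700·e^5.328 = 8.173032×10^7.
Phase 2 runs for 25 − 18.5 = 6.5 days at r = -0.099.
N(25) = 8.173032×10^7·e^(-0.099×6.5) = 8.173032×10^7·e^-0.6435 = 4.294521×10^7.

42945207 cells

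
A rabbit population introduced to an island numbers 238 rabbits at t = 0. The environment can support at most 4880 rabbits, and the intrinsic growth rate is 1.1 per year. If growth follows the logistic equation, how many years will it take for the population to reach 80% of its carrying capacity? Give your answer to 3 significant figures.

3.96 years

A = (K − N₀)/N₀ = (4880 − 238)/238 = 19.504.
Solve 4880/(1 + 19.504·e^(−1.1t)) = 3904: 1 + 19.504·e^(−1.1t) = 1.25, so e^(−1.1t) = 0.0128178.
−1.1·t = ln(0.0128178) = -4.3569, so t = 4.3569/1.1 = 3.9608.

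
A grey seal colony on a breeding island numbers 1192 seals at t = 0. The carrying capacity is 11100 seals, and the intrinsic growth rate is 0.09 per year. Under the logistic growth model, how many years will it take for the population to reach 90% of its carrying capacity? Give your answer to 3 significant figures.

A = (K − N₀)/N₀ = (11100 − 1192)/1192 = 8.3121.
Solve 11100/(1 + 8.3121·e^(−0.09t)) = 9990: 1 + 8.3121·e^(−0.09t) = 1.1111, so e^(−0.09t) = 0.0133674.
−0.09·t = ln(0.0133674) = -4.3149, so t = 4.3149/0.09 = 47.944.

47.9 years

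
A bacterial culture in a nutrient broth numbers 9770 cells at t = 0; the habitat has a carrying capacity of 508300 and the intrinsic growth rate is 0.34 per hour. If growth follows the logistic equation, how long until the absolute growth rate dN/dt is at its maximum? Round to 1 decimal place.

11.6 hours

Logistic growth is fastest at N = K/2 = 254150.
A = (K − N₀)/N₀ = 51.027. Set K/(1 + A·e^(−rt)) = K/2 → A·e^(−rt) = 1.
e^(−0.34t) = 1/51.027 = 0.0195976, so t = ln(51.027)/0.34 = 3.9323/0.34 = 11.566.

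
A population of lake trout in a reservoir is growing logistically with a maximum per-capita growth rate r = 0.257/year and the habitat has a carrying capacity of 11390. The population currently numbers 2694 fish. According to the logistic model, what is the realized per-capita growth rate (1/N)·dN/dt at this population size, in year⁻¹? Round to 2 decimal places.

(1/N)·dN/dt = r(1 − N/K) = 0.257 × (1 − 2694/11390).
= 0.257 × 0.76348 = 0.19621.

0.20 per year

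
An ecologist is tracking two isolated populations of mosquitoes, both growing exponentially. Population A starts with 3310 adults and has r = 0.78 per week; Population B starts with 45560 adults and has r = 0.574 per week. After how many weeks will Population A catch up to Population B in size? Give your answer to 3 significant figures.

12.7 weeks

Set 3310·e^(0.78t) = 45560·e^(0.574t).
e^((0.78 − 0.574)t) = 45560/3310 → e^(0.206·t) = 13.764.
0.206·t = ln(13.764) = 2.6221, so t = 2.6221/0.206 = 12.729.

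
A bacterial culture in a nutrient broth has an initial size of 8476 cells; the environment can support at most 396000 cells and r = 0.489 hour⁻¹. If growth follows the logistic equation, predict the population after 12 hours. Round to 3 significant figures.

A = (K − N₀)/N₀ = (396000 − 8476)/8476 = 45.72.
N(t) = K/(1 + A·e^(−rt)) = 396000/(1 + 45.72×e^(−0.489×12)).
e^(−5.868) = 0.0028285; denominator = 1 + 45.72×0.0028285 = 1.1293.
N = 396000/1.1293 = 350653.

351000 cells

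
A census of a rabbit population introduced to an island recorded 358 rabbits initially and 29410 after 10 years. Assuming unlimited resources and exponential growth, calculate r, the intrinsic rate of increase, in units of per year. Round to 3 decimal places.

0.441 per year

From N(t) = N₀·e^(rt): e^(r·10) = 29410/358 = 82.151.
r·10 = ln(82.151) = 4.4086, so r = 4.4086/10 = 0.44086.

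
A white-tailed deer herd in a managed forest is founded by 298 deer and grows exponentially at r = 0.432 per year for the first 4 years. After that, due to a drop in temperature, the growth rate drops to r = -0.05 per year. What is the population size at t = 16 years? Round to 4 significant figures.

920.7 deer

Phase 1: N(4) = 298·e^(0.432×4) = 298·e^1.728 = 1677.56.
Phase 2 runs for 16 − 4 = 12 years at r = -0.05.
N(16) = 1677.56·e^(-0.05×12) = 1677.56·e^-0.6 = 920.662.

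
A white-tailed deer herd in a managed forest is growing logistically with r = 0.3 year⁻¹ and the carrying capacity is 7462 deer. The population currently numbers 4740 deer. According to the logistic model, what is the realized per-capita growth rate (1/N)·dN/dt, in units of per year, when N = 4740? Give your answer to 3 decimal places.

(1/N)·dN/dt = r(1 − N/K) = 0.3 × (1 − 4740/7462).
= 0.3 × 0.36478 = 0.10943.

0.109 per year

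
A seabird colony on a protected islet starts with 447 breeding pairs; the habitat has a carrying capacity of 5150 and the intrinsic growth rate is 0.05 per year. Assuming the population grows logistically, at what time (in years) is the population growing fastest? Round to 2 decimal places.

Logistic growth is fastest at N = K/2 = 2575.
A = (K − N₀)/N₀ = 10.521. Set K/(1 + A·e^(−rt)) = K/2 → A·e^(−rt) = 1.
e^(−0.05t) = 1/10.521 = 0.0950457, so t = ln(10.521)/0.05 = 2.3534/0.05 = 47.068.

47.07 years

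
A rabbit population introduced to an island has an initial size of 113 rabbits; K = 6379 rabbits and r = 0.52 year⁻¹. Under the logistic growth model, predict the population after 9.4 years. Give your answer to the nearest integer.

A = (K − N₀)/N₀ = (6379 − 113)/113 = 55.451.
N(t) = K/(1 + A·e^(−rt)) = 6379/(1 + 55.451×e^(−0.52×9.4)).
e^(−4.888) = 0.0075365; denominator = 1 + 55.451×0.0075365 = 1.4179.
N = 6379/1.4179 = 4498.88.

4499 rabbits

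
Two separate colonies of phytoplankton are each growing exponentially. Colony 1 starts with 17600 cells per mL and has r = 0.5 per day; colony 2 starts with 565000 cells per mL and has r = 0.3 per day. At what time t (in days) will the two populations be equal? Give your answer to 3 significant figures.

17.3 days

Set 17600·e^(0.5t) = 565000·e^(0.3t).
e^((0.5 − 0.3)t) = 565000/17600 → e^(0.2·t) = 32.102.
0.2·t = ln(32.102) = 3.4689, so t = 3.4689/0.2 = 17.345.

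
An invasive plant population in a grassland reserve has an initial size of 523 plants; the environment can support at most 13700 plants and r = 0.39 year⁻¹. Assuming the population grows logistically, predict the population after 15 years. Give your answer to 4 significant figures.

12770 plants

A = (K − N₀)/N₀ = (13700 − 523)/523 = 25.195.
N(t) = K/(1 + A·e^(−rt)) = 13700/(1 + 25.195×e^(−0.39×15)).
e^(−5.85) = 0.0028799; denominator = 1 + 25.195×0.0028799 = 1.0726.
N = 13700/1.0726 = 12773.2.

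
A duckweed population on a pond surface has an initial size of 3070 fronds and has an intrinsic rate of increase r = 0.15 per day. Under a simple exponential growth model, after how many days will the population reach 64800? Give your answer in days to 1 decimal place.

Set N₀·e^(rt) = 64800: e^(0.15·t) = 64800/3070 = 21.107.
0.15·t = ln(21.107) = 3.0496, so t = 3.0496/0.15 = 20.331.

20.3 days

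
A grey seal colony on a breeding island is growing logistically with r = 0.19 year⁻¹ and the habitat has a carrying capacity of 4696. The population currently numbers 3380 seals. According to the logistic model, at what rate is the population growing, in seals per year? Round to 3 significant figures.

180 seals per year

dN/dt = rN(1 − N/K) = 0.19 × 3380 × (1 − 3380/4696).
1 − 3380/4696 = 0.28024; dN/dt = 0.19 × 3380 × 0.28024 = 179.97.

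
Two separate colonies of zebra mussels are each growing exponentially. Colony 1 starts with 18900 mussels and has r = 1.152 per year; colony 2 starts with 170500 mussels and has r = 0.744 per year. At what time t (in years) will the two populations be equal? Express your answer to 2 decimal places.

5.39 years

Set 18900·e^(1.152t) = 170500·e^(0.744t).
e^((1.152 − 0.744)t) = 170500/18900 → e^(0.408·t) = 9.0212.
0.408·t = ln(9.0212) = 2.1996, so t = 2.1996/0.408 = 5.3911.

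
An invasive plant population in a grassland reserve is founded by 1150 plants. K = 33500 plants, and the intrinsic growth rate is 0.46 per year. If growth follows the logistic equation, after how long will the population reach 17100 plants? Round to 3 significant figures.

7.34 years

A = (K − N₀)/N₀ = (33500 − 1150)/1150 = 28.13.
Solve 33500/(1 + 28.13·e^(−0.46t)) = 17100: 1 + 28.13·e^(−0.46t) = 1.9591, so e^(−0.46t) = 0.0340935.
−0.46·t = ln(0.0340935) = -3.3786, so t = 3.3786/0.46 = 7.3449.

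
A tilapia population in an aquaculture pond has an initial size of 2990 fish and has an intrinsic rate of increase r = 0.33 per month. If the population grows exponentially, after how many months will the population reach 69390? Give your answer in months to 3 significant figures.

Set N₀·e^(rt) = 69390: e^(0.33·t) = 69390/2990 = 23.207.
0.33·t = ln(23.207) = 3.1445, so t = 3.1445/0.33 = 9.5287.

9.53 months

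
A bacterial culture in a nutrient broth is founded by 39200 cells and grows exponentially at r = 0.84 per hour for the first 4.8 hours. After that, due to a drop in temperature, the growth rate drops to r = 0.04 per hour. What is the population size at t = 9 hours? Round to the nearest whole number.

2614104 cells

Phase 1: N(4.8) = 39200·e^(0.84×4.8) = 39200·e^4.032 = 2.209843×10^6.
Phase 2 runs for 9 − 4.8 = 4.2 hours at r = 0.04.
N(9) = 2.209843×10^6·e^(0.04×4.2) = 2.209843×10^6·e^0.168 = 2.614104×10^6.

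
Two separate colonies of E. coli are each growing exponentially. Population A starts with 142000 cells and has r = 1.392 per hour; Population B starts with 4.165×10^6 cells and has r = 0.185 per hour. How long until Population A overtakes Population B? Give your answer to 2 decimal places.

2.80 hours

Set 142000·e^(1.392t) = 4.165×10^6·e^(0.185t).
e^((1.392 − 0.185)t) = 4.165×10^6/142000 → e^(1.207·t) = 29.331.
1.207·t = ln(29.331) = 3.3786, so t = 3.3786/1.207 = 2.7992.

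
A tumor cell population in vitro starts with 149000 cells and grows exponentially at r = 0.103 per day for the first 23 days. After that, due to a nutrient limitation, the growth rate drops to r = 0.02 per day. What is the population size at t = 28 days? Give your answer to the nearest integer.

1759784 cells

Phase 1: N(23) = 149000·e^(0.103×23) = 149000·e^2.369 = 1.592318×10^6.
Phase 2 runs for 28 − 23 = 5 days at r = 0.02.
N(28) = 1.592318×10^6·e^(0.02×5) = 1.592318×10^6·e^0.1 = 1.759784×10^6.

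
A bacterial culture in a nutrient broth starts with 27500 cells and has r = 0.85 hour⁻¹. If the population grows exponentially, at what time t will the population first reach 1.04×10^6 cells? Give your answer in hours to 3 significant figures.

Set N₀·e^(rt) = 1.04×10^6: e^(0.85·t) = 1.04×10^6/27500 = 37.818.
0.85·t = ln(37.818) = 3.6328, so t = 3.6328/0.85 = 4.2739.

4.27 hours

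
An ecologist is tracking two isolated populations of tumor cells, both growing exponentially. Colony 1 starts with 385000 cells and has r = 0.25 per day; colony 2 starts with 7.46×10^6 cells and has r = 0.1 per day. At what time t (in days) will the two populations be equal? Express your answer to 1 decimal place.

19.8 days

Set 385000·e^(0.25t) = 7.46×10^6·e^(0.1t).
e^((0.25 − 0.1)t) = 7.46×10^6/385000 → e^(0.15·t) = 19.377.
0.15·t = ln(19.377) = 2.9641, so t = 2.9641/0.15 = 19.76.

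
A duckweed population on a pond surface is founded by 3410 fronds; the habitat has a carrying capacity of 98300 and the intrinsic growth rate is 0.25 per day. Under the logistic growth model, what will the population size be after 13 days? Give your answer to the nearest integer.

A = (K − N₀)/N₀ = (98300 − 3410)/3410 = 27.827.
N(t) = K/(1 + A·e^(−rt)) = 98300/(1 + 27.827×e^(−0.25×13)).
e^(−3.25) = 0.038774; denominator = 1 + 27.827×0.038774 = 2.079.
N = 98300/2.079 = 47283.1.

47283 fronds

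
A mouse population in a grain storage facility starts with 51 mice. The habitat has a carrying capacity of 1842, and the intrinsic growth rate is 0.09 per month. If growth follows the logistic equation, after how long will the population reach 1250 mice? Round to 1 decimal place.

A = (K − N₀)/N₀ = (1842 − 51)/51 = 35.118.
Solve 1842/(1 + 35.118·e^(−0.09t)) = 1250: 1 + 35.118·e^(−0.09t) = 1.4736, so e^(−0.09t) = 0.0134861.
−0.09·t = ln(0.0134861) = -4.3061, so t = 4.3061/0.09 = 47.846.

47.8 months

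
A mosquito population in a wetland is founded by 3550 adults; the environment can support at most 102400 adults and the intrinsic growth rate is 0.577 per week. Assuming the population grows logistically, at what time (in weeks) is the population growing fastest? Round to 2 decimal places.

Logistic growth is fastest at N = K/2 = 51200.
A = (K − N₀)/N₀ = 27.845. Set K/(1 + A·e^(−rt)) = K/2 → A·e^(−rt) = 1.
e^(−0.577t) = 1/27.845 = 0.035913, so t = ln(27.845)/0.577 = 3.3267/0.577 = 5.7654.

5.77 weeks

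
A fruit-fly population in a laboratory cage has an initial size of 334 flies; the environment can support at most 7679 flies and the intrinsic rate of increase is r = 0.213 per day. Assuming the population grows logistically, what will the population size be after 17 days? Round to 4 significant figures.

A = (K − N₀)/N₀ = (7679 − 334)/334 = 21.991.
N(t) = K/(1 + A·e^(−rt)) = 7679/(1 + 21.991×e^(−0.213×17)).
e^(−3.621) = 0.026756; denominator = 1 + 21.991×0.026756 = 1.5884.
N = 7679/1.5884 = 4834.46.

4834 flies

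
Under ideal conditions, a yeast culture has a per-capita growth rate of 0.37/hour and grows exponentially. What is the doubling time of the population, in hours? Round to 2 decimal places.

1.87 hours

Doubling time t_d = ln(2)/r = 0.6931/0.37 = 1.8734.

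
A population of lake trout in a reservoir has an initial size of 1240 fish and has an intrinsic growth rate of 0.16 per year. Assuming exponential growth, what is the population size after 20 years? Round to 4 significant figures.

30420 fish

N(t) = N₀·e^(rt) = 1240 × e^(0.16×20) = 1240 × e^3.2.
e^3.2 ≈ 24.533, so N ≈ 1240 × 24.533 = 30420.3.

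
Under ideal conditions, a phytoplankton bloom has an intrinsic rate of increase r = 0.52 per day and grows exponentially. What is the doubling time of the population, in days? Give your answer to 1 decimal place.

1.3 days

Doubling time t_d = ln(2)/r = 0.6931/0.52 = 1.333.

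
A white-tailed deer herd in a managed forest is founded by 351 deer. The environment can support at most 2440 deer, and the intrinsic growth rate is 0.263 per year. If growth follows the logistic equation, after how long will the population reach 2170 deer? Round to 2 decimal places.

14.71 years

A = (K − N₀)/N₀ = (2440 − 351)/351 = 5.9516.
Solve 2440/(1 + 5.9516·e^(−0.263t)) = 2170: 1 + 5.9516·e^(−0.263t) = 1.1244, so e^(−0.263t) = 0.0209061.
−0.263·t = ln(0.0209061) = -3.8677, so t = 3.8677/0.263 = 14.706.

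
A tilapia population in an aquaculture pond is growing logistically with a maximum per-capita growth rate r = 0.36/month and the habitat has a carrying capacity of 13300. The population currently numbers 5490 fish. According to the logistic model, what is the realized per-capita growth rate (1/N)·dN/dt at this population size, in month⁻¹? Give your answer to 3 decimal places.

(1/N)·dN/dt = r(1 − N/K) = 0.36 × (1 − 5490/13300).
= 0.36 × 0.58722 = 0.2114.

0.211 per month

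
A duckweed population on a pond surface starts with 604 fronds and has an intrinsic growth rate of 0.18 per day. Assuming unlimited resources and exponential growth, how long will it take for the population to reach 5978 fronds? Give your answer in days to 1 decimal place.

12.7 days

Set N₀·e^(rt) = 5978: e^(0.18·t) = 5978/604 = 9.8974.
0.18·t = ln(9.8974) = 2.2923, so t = 2.2923/0.18 = 12.735.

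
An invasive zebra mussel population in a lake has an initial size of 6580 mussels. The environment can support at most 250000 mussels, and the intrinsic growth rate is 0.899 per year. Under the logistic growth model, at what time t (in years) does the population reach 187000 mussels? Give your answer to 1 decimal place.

5.2 years

A = (K − N₀)/N₀ = (250000 − 6580)/6580 = 36.994.
Solve 250000/(1 + 36.994·e^(−0.899t)) = 187000: 1 + 36.994·e^(−0.899t) = 1.3369, so e^(−0.899t) = 0.00910686.
−0.899·t = ln(0.00910686) = -4.6987, so t = 4.6987/0.899 = 5.2266.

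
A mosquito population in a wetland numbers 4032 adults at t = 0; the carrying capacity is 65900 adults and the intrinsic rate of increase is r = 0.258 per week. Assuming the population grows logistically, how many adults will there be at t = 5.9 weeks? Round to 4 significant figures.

15150 adults

A = (K − N₀)/N₀ = (65900 − 4032)/4032 = 15.344.
N(t) = K/(1 + A·e^(−rt)) = 65900/(1 + 15.344×e^(−0.258×5.9)).
e^(−1.522) = 0.21823; denominator = 1 + 15.344×0.21823 = 4.3486.
N = 65900/4.3486 = 15154.3.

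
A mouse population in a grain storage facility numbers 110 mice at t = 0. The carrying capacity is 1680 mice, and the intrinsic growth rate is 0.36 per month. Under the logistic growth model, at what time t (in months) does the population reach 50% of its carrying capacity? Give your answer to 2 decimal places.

7.38 months

A = (K − N₀)/N₀ = (1680 − 110)/110 = 14.273.
Solve 1680/(1 + 14.273·e^(−0.36t)) = 840: 1 + 14.273·e^(−0.36t) = 2, so e^(−0.36t) = 0.0700637.
−0.36·t = ln(0.0700637) = -2.6584, so t = 2.6584/0.36 = 7.3843.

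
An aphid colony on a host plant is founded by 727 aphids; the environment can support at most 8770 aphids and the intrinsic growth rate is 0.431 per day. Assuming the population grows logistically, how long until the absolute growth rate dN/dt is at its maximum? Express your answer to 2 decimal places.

Logistic growth is fastest at N = K/2 = 4385.
A = (K − N₀)/N₀ = 11.063. Set K/(1 + A·e^(−rt)) = K/2 → A·e^(−rt) = 1.
e^(−0.431t) = 1/11.063 = 0.0903892, so t = ln(11.063)/0.431 = 2.4036/0.431 = 5.5769.

5.58 days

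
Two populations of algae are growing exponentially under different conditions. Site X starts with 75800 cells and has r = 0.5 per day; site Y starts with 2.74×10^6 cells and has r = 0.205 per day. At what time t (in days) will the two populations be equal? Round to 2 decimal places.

12.16 days

Set 75800·e^(0.5t) = 2.74×10^6·e^(0.205t).
e^((0.5 − 0.205)t) = 2.74×10^6/75800 → e^(0.295·t) = 36.148.
0.295·t = ln(36.148) = 3.5876, so t = 3.5876/0.295 = 12.161.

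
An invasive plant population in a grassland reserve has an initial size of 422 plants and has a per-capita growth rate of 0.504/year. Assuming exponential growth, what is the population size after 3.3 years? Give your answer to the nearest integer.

N(t) = N₀·e^(rt) = 422 × e^(0.504×3.3) = 422 × e^1.663.
e^1.663 ≈ 5.2762, so N ≈ 422 × 5.2762 = 2226.54.

2227 plants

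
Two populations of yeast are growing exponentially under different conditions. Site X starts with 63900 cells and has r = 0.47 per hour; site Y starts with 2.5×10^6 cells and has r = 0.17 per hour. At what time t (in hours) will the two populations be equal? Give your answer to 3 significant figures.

Set 63900·e^(0.47t) = 2.5×10^6·e^(0.17t).
e^((0.47 − 0.17)t) = 2.5×10^6/63900 → e^(0.3·t) = 39.124.
0.3·t = ln(39.124) = 3.6667, so t = 3.6667/0.3 = 12.222.

12.2 hours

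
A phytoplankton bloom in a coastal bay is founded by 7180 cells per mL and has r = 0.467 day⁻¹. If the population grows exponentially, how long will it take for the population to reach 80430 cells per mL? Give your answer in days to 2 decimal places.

Set N₀·e^(rt) = 80430: e^(0.467·t) = 80430/7180 = 11.202.
0.467·t = ln(11.202) = 2.4161, so t = 2.4161/0.467 = 5.1736.

5.17 days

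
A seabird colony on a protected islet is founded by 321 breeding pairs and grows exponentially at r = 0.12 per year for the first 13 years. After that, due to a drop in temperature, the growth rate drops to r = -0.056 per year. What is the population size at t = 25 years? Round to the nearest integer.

Phase 1: N(13) = 321·e^(0.12×13) = 321·e^1.56 = 1527.58.
Phase 2 runs for 25 − 13 = 12 years at r = -0.056.
N(25) = 1527.58·e^(-0.056×12) = 1527.58·e^-0.672 = 780.115.

780 breeding pairs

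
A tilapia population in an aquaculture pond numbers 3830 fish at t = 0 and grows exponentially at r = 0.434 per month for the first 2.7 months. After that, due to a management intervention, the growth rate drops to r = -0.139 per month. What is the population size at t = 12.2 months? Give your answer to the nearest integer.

3301 fish

Phase 1: N(2.7) = 3830·e^(0.434×2.7) = 3830·e^1.172 = 12362.5.
Phase 2 runs for 12.2 − 2.7 = 9.5 months at r = -0.139.
N(12.2) = 12362.5·e^(-0.139×9.5) = 12362.5·e^-1.321 = 3300.8.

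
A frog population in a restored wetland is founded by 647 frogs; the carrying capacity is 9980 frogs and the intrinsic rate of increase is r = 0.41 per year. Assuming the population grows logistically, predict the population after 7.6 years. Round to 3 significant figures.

6090 frogs

A = (K − N₀)/N₀ = (9980 − 647)/647 = 14.425.
N(t) = K/(1 + A·e^(−rt)) = 9980/(1 + 14.425×e^(−0.41×7.6)).
e^(−3.116) = 0.044334; denominator = 1 + 14.425×0.044334 = 1.6395.
N = 9980/1.6395 = 6087.14.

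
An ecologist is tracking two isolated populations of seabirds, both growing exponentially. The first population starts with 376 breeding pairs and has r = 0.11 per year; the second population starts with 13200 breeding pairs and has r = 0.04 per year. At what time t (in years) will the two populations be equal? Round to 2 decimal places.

Set 376·e^(0.11t) = 13200·e^(0.04t).
e^((0.11 − 0.04)t) = 13200/376 → e^(0.07·t) = 35.106.
0.07·t = ln(35.106) = 3.5584, so t = 3.5584/0.07 = 50.834.

50.83 years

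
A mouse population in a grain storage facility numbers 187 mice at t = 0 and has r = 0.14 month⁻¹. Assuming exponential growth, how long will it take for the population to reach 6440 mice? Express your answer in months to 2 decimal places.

25.28 months

Set N₀·e^(rt) = 6440: e^(0.14·t) = 6440/187 = 34.439.
0.14·t = ln(34.439) = 3.5392, so t = 3.5392/0.14 = 25.28.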